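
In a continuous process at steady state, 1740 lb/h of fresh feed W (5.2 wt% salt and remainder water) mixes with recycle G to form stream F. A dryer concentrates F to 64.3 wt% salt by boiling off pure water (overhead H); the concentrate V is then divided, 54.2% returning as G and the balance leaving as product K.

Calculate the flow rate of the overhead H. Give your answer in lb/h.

Overall salt balance (none leaves overhead): salt in fresh feed = salt in product, i.e. 1740×0.052 = (1−0.542)·V·0.643.
V = 90.48/(0.643×0.458) = 307.24 lb/h.
Recycle G = 0.542×307.24 = 166.52 lb/h.
Combined feed F = 1740 + 166.52 = 1906.5 lb/h.
Overhead H = F − V = 1906.5 − 307.24 = 1599.3 lb/h.

1599 lb/h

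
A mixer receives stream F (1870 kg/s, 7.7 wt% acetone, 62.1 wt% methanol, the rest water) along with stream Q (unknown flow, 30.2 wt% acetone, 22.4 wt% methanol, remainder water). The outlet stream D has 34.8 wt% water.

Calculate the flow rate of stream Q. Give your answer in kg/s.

682.7 kg/s

Let Q be the unknown flow. Total out = 1870 + Q.
water balance: 564.74 + 0.474·Q = 0.348·(1870 + Q)
(0.474 − 0.348)·Q = 0.348×1870 − 564.74 = 86.02
Q = 86.02 / 0.126 = 682.7 kg/s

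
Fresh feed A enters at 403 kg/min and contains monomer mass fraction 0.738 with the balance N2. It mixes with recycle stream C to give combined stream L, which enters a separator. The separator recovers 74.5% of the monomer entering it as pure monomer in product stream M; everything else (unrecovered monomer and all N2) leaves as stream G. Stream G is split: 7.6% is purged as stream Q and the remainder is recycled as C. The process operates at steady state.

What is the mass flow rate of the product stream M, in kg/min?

monomer in L: m_A = 403×0.738 + (1−0.076)·(1−0.745)·m_A, so m_A = 297.41/0.7644 = 389.09 kg/min.
Product M = 0.745×389.09 = 289.87 kg/min.

289.9 kg/min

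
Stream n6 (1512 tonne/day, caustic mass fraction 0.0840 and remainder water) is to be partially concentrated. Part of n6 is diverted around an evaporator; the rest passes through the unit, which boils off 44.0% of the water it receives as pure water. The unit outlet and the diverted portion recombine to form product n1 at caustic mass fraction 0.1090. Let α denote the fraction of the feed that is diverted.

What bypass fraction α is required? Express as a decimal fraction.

0.431

All 1512×0.084 = 127.01 tonne/day of caustic reaches n1, so n1 = 127.01/0.109 = 1165.2 tonne/day and vapour = 346.79 tonne/day.
The evaporator receives (1−α)·1512 of feed at 0.916 water and removes 0.440 of that water:
0.440×0.916×(1−α)×1512 = 346.79
(1−α) = 346.79/609.4 = 0.5691;  α = 0.4309.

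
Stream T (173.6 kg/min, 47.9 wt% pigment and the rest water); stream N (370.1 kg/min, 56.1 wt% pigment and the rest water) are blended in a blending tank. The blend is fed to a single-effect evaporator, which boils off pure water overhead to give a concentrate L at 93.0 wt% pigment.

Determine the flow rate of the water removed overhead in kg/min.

pigment entering = 173.6×0.479 + 370.1×0.561 = 290.78 kg/min.
All pigment reports to L, so L = 290.78/0.930 = 312.67 kg/min.
Total feed = 543.7 kg/min; overhead = 543.7 − 312.67 = 231.03 kg/min.

231 kg/min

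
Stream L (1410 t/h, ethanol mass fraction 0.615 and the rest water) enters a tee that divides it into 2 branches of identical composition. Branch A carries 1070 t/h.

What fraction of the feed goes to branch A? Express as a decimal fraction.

0.759

Fraction to A = 1070/1410 = 0.7589.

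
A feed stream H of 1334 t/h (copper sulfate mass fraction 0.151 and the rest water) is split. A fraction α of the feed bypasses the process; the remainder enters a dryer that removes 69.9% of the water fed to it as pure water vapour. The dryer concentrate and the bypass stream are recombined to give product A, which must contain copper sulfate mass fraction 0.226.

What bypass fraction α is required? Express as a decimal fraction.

0.441

All 1334×0.151 = 201.43 t/h of copper sulfate reaches A, so A = 201.43/0.226 = 891.3 t/h and vapour = 442.7 t/h.
The evaporator receives (1−α)·1334 of feed at 0.849 water and removes 0.699 of that water:
0.699×0.849×(1−α)×1334 = 442.7
(1−α) = 442.7/791.66 = 0.5592;  α = 0.4408.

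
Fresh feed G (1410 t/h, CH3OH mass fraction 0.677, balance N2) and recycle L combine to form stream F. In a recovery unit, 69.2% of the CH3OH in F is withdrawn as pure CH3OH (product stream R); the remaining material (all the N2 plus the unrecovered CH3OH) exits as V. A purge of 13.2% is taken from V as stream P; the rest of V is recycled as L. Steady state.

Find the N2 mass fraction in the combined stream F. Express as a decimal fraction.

0.726

N2 enters only via G and leaves only via the purge: 1410×0.323 = 0.132×(N2 in V), and the recovery unit passes all N2, so N2 in F = N2 in V = 3450.2 t/h.
CH3OH in F: m_A = 1410×0.677 + (1−0.132)·(1−0.692)·m_A, so m_A = 954.57/0.7327 = 1302.9 t/h.
F = 1302.9 + 3450.2 = 4753.1 t/h.
N2 fraction in F = 3450.2/4753.1 = 0.726.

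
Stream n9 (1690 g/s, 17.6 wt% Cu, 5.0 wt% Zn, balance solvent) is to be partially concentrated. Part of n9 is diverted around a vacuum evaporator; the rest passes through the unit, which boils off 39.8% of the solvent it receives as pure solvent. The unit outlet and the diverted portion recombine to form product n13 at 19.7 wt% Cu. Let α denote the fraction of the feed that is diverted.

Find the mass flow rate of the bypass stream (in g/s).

1105 g/s

All 1690×0.176 = 297.44 g/s of Cu reaches n13, so n13 = 297.44/0.197 = 1509.8 g/s and vapour = 180.15 g/s.
The evaporator receives (1−α)·1690 of feed at 0.774 solvent and removes 0.398 of that solvent:
0.398×0.774×(1−α)×1690 = 180.15
(1−α) = 180.15/520.61 = 0.3460;  α = 0.6540.
Bypass flow = 0.6540×1690 = 1105.2 g/s.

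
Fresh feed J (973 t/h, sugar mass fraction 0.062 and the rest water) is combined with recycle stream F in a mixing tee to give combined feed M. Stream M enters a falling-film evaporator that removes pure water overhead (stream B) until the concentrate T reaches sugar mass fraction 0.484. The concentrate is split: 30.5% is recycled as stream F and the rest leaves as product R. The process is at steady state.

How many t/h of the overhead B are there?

Overall sugar balance (none leaves overhead): sugar in fresh feed = sugar in product, i.e. 973×0.062 = (1−0.305)·T·0.484.
T = 60.326/(0.484×0.695) = 179.34 t/h.
Recycle F = 0.305×179.34 = 54.698 t/h.
Combined feed M = 973 + 54.698 = 1027.7 t/h.
Overhead B = M − T = 1027.7 − 179.34 = 848.36 t/h.

848.4 t/h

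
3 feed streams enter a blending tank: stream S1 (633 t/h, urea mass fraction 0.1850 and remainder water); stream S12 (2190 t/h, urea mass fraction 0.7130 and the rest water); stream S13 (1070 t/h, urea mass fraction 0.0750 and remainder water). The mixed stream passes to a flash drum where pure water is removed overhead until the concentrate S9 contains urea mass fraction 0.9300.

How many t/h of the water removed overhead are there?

2002 t/h

urea entering = 633×0.185 + 2190×0.713 + 1070×0.075 = 1758.8 t/h.
All urea reports to S9, so S9 = 1758.8/0.930 = 1891.2 t/h.
Total feed = 3893 t/h; overhead = 3893 − 1891.2 = 2001.8 t/h.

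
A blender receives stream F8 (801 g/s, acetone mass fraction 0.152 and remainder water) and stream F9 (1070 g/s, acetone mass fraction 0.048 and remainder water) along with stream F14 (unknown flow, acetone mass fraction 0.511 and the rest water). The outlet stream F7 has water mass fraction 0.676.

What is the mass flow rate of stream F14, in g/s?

Let F14 be the unknown flow. Total out = 1871 + F14.
water balance: 1697.9 + 0.489·F14 = 0.676·(1871 + F14)
(0.489 − 0.676)·F14 = 0.676×1871 − 1697.9 = -433.09
F14 = -433.09 / -0.187 = 2316 g/s

2316 g/s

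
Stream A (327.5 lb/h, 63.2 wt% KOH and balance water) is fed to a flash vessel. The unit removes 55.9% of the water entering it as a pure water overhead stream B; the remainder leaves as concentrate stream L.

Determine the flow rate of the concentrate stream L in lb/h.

water entering = 327.5×0.368 = 120.52 lb/h; overhead removed = 0.559×120.52 = 67.371 lb/h.
Concentrate = 327.5 − 67.371 = 260.13 lb/h.

260.1 lb/h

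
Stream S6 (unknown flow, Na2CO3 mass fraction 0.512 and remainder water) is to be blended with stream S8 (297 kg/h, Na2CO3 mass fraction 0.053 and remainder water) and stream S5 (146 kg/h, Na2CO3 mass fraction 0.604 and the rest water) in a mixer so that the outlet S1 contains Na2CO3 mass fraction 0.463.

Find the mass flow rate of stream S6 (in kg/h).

Let S6 be the unknown flow. Total out = 443 + S6.
Na2CO3 balance: 103.92 + 0.512·S6 = 0.463·(443 + S6)
(0.512 − 0.463)·S6 = 0.463×443 − 103.92 = 101.18
S6 = 101.18 / 0.049 = 2065 kg/h

2065 kg/h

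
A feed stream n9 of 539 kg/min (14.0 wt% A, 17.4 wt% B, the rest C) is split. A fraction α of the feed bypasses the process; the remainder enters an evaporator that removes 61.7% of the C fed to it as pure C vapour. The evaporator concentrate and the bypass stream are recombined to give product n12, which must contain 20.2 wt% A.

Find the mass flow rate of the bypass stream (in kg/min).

All 539×0.140 = 75.46 kg/min of A reaches n12, so n12 = 75.46/0.202 = 373.56 kg/min and vapour = 165.44 kg/min.
The evaporator receives (1−α)·539 of feed at 0.686 C and removes 0.617 of that C:
0.617×0.686×(1−α)×539 = 165.44
(1−α) = 165.44/228.14 = 0.7252;  α = 0.2748.
Bypass flow = 0.2748×539 = 148.14 kg/min.

148.1 kg/min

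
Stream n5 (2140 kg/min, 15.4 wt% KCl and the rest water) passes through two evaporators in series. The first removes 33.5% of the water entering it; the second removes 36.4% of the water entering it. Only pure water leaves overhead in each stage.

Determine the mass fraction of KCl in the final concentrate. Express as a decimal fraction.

0.3009

water in feed = 2140×0.846 = 1810.4 kg/min.
After stage 1: water left = (1−0.335)×1810.4 = 1203.9; stream total = 1533.5 kg/min.
After stage 2: water left = (1−0.364)×1203.9 = 765.71; final concentrate = 1095.3 kg/min.
KCl fraction = 329.56/1095.3 = 0.3009.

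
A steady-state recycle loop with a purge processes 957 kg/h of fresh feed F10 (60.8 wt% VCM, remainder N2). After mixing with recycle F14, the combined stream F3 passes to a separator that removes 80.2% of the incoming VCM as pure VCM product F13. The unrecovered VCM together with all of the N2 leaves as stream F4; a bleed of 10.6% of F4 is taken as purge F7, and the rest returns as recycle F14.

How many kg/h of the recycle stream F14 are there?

N2 enters only via F10 and leaves only via the purge: 957×0.392 = 0.106×(N2 in F4), and the separator passes all N2, so N2 in F3 = N2 in F4 = 3539.1 kg/h.
VCM in F3: m_A = 957×0.608 + (1−0.106)·(1−0.802)·m_A, so m_A = 581.86/0.8230 = 707 kg/h.
F4 = (1−0.802)×707 + 3539.1 = 3679.1 kg/h.
Recycle F14 = (1−0.106)×3679.1 = 3289.1 kg/h.

3289 kg/h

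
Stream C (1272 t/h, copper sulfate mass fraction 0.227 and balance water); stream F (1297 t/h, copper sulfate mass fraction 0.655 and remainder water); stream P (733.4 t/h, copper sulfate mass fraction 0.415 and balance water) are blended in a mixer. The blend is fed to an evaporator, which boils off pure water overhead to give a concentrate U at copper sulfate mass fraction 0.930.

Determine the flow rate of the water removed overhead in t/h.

copper sulfate entering = 1272×0.227 + 1297×0.655 + 733.4×0.415 = 1442.6 t/h.
All copper sulfate reports to U, so U = 1442.6/0.930 = 1551.2 t/h.
Total feed = 3302.4 t/h; overhead = 3302.4 − 1551.2 = 1751.2 t/h.

1751 t/h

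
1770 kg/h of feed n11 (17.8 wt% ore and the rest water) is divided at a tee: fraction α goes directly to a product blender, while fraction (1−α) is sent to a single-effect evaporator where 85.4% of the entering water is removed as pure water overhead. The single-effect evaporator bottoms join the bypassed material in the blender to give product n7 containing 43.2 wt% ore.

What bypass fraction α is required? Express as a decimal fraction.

All 1770×0.178 = 315.06 kg/h of ore reaches n7, so n7 = 315.06/0.432 = 729.31 kg/h and vapour = 1040.7 kg/h.
The evaporator receives (1−α)·1770 of feed at 0.822 water and removes 0.854 of that water:
0.854×0.822×(1−α)×1770 = 1040.7
(1−α) = 1040.7/1242.5 = 0.8376;  α = 0.1624.

0.162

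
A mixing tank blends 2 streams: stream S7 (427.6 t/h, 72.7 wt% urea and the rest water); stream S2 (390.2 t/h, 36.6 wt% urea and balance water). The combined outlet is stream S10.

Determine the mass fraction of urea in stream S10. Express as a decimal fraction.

0.5548

Total flow out = 427.6 + 390.2 = 817.8 t/h.
urea in = 427.6×0.727 + 390.2×0.366 = 453.68 t/h.
urea mass fraction in S10 = 453.68/817.8 = 0.5548.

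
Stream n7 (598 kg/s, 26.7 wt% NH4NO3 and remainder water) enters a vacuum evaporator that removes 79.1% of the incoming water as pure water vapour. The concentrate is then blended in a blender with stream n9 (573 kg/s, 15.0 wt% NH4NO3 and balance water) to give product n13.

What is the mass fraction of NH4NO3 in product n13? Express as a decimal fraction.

Vapour removed = 0.791×0.733×598 = 346.72 kg/s; concentrate = 251.28 kg/s.
NH4NO3 reaching the mixer = 159.67 (from concentrate) + 573×0.150 = 245.62 kg/s.
Product flow = 251.28 + 573 = 824.28 kg/s; NH4NO3 fraction = 0.298.

0.298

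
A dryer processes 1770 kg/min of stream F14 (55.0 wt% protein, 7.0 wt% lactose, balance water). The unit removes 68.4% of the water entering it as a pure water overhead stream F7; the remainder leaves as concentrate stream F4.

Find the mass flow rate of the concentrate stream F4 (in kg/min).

1310 kg/min

water entering = 1770×0.380 = 672.6 kg/min; overhead removed = 0.684×672.6 = 460.06 kg/min.
Concentrate = 1770 − 460.06 = 1309.9 kg/min.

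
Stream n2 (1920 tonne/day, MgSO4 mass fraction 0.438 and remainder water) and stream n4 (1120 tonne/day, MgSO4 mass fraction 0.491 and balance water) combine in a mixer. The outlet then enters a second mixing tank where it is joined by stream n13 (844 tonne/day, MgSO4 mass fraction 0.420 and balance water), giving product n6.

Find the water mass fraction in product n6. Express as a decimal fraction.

0.551

Overall, product flow = 3884 tonne/day.
water in = 1920×0.562 + 1120×0.509 + 844×0.580 = 2138.6 tonne/day.
water fraction in n6 = 0.551.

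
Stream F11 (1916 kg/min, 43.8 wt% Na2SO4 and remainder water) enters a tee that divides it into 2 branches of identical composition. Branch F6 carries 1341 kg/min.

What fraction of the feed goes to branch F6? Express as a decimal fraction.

Fraction to F6 = 1341/1916 = 0.6999.

0.700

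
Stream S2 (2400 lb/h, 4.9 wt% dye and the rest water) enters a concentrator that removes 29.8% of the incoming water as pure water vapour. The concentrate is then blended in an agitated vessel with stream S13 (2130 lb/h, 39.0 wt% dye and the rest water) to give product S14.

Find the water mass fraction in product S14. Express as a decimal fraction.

0.754

Vapour removed = 0.298×0.951×2400 = 680.16 lb/h; concentrate = 1719.8 lb/h.
water reaching the mixer = 1602.2 (from concentrate) + 2130×0.610 = 2901.5 lb/h.
Product flow = 1719.8 + 2130 = 3849.8 lb/h; water fraction = 0.754.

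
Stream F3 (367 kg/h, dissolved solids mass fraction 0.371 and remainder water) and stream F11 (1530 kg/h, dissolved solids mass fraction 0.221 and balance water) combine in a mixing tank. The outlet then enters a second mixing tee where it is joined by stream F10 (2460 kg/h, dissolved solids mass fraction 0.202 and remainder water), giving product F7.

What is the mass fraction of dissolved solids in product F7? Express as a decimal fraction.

0.223

Overall, product flow = 4357 kg/h.
dissolved solids in = 367×0.371 + 1530×0.221 + 2460×0.202 = 971.21 kg/h.
dissolved solids fraction in F7 = 0.223.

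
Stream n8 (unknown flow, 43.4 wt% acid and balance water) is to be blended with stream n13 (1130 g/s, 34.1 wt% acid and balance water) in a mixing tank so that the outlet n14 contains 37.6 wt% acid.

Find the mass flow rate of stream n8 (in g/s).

681.9 g/s

Let n8 be the unknown flow. Total out = 1130 + n8.
acid balance: 385.33 + 0.434·n8 = 0.376·(1130 + n8)
(0.434 − 0.376)·n8 = 0.376×1130 − 385.33 = 39.55
n8 = 39.55 / 0.058 = 681.9 g/s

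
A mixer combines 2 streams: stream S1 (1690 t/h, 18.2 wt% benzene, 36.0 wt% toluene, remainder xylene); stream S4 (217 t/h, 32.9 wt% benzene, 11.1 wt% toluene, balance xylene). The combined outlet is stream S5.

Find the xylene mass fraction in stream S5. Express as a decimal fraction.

0.4696

Total flow out = 1690 + 217 = 1907 t/h.
xylene in = 1690×0.458 + 217×0.560 = 895.54 t/h.
xylene mass fraction in S5 = 895.54/1907 = 0.4696.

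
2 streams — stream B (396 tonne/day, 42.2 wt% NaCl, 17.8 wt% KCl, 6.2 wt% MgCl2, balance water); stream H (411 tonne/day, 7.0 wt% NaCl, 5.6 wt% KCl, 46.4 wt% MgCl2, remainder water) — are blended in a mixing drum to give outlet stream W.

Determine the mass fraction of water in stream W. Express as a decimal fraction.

Total flow out = 396 + 411 = 807 tonne/day.
water in = 396×0.338 + 411×0.410 = 302.36 tonne/day.
water mass fraction in W = 302.36/807 = 0.375.

0.375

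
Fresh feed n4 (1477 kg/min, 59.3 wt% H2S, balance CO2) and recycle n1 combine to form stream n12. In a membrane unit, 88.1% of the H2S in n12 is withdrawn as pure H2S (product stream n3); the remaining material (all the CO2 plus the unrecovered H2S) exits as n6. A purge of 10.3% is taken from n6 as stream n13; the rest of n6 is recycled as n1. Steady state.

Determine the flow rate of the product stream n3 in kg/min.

H2S in n12: m_A = 1477×0.593 + (1−0.103)·(1−0.881)·m_A, so m_A = 875.86/0.8933 = 980.53 kg/min.
Product n3 = 0.881×980.53 = 863.84 kg/min.

863.8 kg/min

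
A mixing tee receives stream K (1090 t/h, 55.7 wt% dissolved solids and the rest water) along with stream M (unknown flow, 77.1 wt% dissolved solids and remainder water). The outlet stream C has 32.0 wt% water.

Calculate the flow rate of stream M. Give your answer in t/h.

Let M be the unknown flow. Total out = 1090 + M.
water balance: 482.87 + 0.229·M = 0.320·(1090 + M)
(0.229 − 0.320)·M = 0.320×1090 − 482.87 = -134.07
M = -134.07 / -0.091 = 1473.3 t/h

1473 t/h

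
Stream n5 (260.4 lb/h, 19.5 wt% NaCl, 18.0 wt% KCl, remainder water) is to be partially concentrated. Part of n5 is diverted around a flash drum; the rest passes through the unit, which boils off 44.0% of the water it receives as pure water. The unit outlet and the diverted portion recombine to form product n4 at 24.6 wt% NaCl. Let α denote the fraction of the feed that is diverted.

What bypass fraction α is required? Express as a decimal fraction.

0.246

All 260.4×0.195 = 50.778 lb/h of NaCl reaches n4, so n4 = 50.778/0.246 = 206.41 lb/h and vapour = 53.985 lb/h.
The evaporator receives (1−α)·260.4 of feed at 0.625 water and removes 0.440 of that water:
0.440×0.625×(1−α)×260.4 = 53.985
(1−α) = 53.985/71.61 = 0.7539;  α = 0.2461.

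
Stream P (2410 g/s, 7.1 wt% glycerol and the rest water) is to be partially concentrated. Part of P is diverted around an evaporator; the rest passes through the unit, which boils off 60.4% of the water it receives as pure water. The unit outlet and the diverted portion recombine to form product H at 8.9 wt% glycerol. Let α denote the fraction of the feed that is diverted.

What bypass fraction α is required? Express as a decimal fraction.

All 2410×0.071 = 171.11 g/s of glycerol reaches H, so H = 171.11/0.089 = 1922.6 g/s and vapour = 487.42 g/s.
The evaporator receives (1−α)·2410 of feed at 0.929 water and removes 0.604 of that water:
0.604×0.929×(1−α)×2410 = 487.42
(1−α) = 487.42/1352.3 = 0.3604;  α = 0.6396.

0.640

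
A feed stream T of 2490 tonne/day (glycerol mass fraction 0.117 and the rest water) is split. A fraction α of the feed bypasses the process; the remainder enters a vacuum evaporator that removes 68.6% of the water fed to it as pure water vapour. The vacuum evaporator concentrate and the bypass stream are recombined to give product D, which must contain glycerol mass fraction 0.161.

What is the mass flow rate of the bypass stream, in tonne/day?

1367 tonne/day

All 2490×0.117 = 291.33 tonne/day of glycerol reaches D, so D = 291.33/0.161 = 1809.5 tonne/day and vapour = 680.5 tonne/day.
The evaporator receives (1−α)·2490 of feed at 0.883 water and removes 0.686 of that water:
0.686×0.883×(1−α)×2490 = 680.5
(1−α) = 680.5/1508.3 = 0.4512;  α = 0.5488.
Bypass flow = 0.5488×2490 = 1366.6 tonne/day.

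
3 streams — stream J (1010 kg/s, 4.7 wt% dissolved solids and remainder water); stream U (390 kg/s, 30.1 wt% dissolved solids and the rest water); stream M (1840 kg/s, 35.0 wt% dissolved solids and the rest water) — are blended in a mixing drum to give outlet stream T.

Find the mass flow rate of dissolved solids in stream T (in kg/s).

808.9 kg/s

dissolved solids out = dissolved solids in = 1010×0.047 + 390×0.301 + 1840×0.350 = 808.86 kg/s.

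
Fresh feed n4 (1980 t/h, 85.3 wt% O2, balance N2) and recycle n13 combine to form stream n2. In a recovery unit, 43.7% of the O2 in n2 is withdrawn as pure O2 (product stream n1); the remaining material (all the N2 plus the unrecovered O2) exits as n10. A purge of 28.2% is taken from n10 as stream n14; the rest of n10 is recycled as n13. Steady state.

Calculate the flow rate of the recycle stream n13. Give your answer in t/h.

N2 enters only via n4 and leaves only via the purge: 1980×0.147 = 0.282×(N2 in n10), and the recovery unit passes all N2, so N2 in n2 = N2 in n10 = 1032.1 t/h.
O2 in n2: m_A = 1980×0.853 + (1−0.282)·(1−0.437)·m_A, so m_A = 1688.9/0.5958 = 2834.9 t/h.
n10 = (1−0.437)×2834.9 + 1032.1 = 2628.2 t/h.
Recycle n13 = (1−0.282)×2628.2 = 1887 t/h.

1887 t/h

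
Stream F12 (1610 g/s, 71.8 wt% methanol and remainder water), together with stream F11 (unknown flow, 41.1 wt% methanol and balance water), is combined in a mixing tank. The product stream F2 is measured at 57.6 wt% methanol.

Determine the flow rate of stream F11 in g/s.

1386 g/s

Let F11 be the unknown flow. Total out = 1610 + F11.
methanol balance: 1156 + 0.411·F11 = 0.576·(1610 + F11)
(0.411 − 0.576)·F11 = 0.576×1610 − 1156 = -228.62
F11 = -228.62 / -0.165 = 1385.6 g/s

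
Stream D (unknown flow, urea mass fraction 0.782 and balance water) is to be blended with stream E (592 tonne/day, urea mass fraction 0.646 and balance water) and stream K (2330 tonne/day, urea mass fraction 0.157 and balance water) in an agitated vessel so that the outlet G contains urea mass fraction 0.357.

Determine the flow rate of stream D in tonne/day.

Let D be the unknown flow. Total out = 2922 + D.
urea balance: 748.24 + 0.782·D = 0.357·(2922 + D)
(0.782 − 0.357)·D = 0.357×2922 − 748.24 = 294.91
D = 294.91 / 0.425 = 693.91 tonne/day

693.9 tonne/day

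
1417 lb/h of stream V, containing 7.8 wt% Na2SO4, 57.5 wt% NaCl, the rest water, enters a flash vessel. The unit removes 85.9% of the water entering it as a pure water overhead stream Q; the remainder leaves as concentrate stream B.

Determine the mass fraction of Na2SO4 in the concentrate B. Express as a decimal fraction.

Na2SO4 is not removed: 1417×0.078 = 110.53 lb/h of Na2SO4 enters B.
water entering = 1417×0.347 = 491.7 lb/h; overhead removed = 0.859×491.7 = 422.37 lb/h.
Concentrate = 1417 − 422.37 = 994.63 lb/h.
Mass fraction = 110.53/994.63 = 0.111.

0.111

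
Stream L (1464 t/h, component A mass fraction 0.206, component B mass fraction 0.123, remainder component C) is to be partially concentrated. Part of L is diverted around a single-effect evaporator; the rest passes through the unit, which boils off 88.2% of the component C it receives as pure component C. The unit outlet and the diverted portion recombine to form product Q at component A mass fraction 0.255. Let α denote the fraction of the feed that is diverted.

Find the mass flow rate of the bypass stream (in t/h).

988.7 t/h

All 1464×0.206 = 301.58 t/h of component A reaches Q, so Q = 301.58/0.255 = 1182.7 t/h and vapour = 281.32 t/h.
The evaporator receives (1−α)·1464 of feed at 0.671 component C and removes 0.882 of that component C:
0.882×0.671×(1−α)×1464 = 281.32
(1−α) = 281.32/866.43 = 0.3247;  α = 0.6753.
Bypass flow = 0.6753×1464 = 988.66 t/h.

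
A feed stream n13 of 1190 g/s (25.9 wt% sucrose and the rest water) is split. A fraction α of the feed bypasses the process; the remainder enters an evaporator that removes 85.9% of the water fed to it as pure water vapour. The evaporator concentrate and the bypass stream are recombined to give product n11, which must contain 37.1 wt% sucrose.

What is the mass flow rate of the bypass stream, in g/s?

625.6 g/s

All 1190×0.259 = 308.21 g/s of sucrose reaches n11, so n11 = 308.21/0.371 = 830.75 g/s and vapour = 359.25 g/s.
The evaporator receives (1−α)·1190 of feed at 0.741 water and removes 0.859 of that water:
0.859×0.741×(1−α)×1190 = 359.25
(1−α) = 359.25/757.46 = 0.4743;  α = 0.5257.
Bypass flow = 0.5257×1190 = 625.61 g/s.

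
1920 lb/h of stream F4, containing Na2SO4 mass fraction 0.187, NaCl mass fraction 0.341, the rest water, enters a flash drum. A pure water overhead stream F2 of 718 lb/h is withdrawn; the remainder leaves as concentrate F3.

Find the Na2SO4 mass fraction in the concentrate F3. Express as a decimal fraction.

0.299

Na2SO4 is not removed: 1920×0.187 = 359.04 lb/h of Na2SO4 enters F3.
Concentrate = 1920 − 718 = 1202 lb/h.
Mass fraction = 359.04/1202 = 0.299.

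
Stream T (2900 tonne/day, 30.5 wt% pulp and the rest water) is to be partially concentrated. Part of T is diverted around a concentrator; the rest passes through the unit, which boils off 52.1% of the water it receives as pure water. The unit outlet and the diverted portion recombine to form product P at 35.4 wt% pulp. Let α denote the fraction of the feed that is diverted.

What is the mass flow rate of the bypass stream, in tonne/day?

1791 tonne/day

All 2900×0.305 = 884.5 tonne/day of pulp reaches P, so P = 884.5/0.354 = 2498.6 tonne/day and vapour = 401.41 tonne/day.
The evaporator receives (1−α)·2900 of feed at 0.695 water and removes 0.521 of that water:
0.521×0.695×(1−α)×2900 = 401.41
(1−α) = 401.41/1050.1 = 0.3823;  α = 0.6177.
Bypass flow = 0.6177×2900 = 1791.4 tonne/day.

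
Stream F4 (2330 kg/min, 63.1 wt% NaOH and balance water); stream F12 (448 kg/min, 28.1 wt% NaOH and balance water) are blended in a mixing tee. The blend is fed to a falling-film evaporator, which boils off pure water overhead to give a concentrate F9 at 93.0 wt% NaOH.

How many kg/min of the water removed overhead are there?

1062 kg/min

NaOH entering = 2330×0.631 + 448×0.281 = 1596.1 kg/min.
All NaOH reports to F9, so F9 = 1596.1/0.930 = 1716.3 kg/min.
Total feed = 2778 kg/min; overhead = 2778 − 1716.3 = 1061.7 kg/min.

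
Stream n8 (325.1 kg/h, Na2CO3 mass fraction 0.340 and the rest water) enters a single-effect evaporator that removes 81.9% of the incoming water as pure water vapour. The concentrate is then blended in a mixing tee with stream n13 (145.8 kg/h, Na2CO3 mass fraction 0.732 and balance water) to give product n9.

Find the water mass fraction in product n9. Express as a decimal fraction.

0.264

Vapour removed = 0.819×0.660×325.1 = 175.73 kg/h; concentrate = 149.37 kg/h.
water reaching the mixer = 38.836 (from concentrate) + 145.8×0.268 = 77.911 kg/h.
Product flow = 149.37 + 145.8 = 295.17 kg/h; water fraction = 0.264.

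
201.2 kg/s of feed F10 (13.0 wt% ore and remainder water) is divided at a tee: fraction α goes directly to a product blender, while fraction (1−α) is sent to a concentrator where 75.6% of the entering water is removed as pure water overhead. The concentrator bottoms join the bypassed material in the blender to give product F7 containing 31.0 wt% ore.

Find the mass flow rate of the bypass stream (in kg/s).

All 201.2×0.130 = 26.156 kg/s of ore reaches F7, so F7 = 26.156/0.310 = 84.374 kg/s and vapour = 116.83 kg/s.
The evaporator receives (1−α)·201.2 of feed at 0.870 water and removes 0.756 of that water:
0.756×0.870×(1−α)×201.2 = 116.83
(1−α) = 116.83/132.33 = 0.8828;  α = 0.1172.
Bypass flow = 0.1172×201.2 = 23.578 kg/s.

23.58 kg/s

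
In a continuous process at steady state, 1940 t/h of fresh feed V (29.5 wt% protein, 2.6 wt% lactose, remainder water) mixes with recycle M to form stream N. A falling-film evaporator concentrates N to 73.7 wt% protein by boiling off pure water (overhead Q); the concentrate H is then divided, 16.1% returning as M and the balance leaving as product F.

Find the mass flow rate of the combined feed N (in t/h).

Overall protein balance (none leaves overhead): protein in fresh feed = protein in product, i.e. 1940×0.295 = (1−0.161)·H·0.737.
H = 572.3/(0.737×0.839) = 925.54 t/h.
Recycle M = 0.161×925.54 = 149.01 t/h.
Combined feed N = 1940 + 149.01 = 2089 t/h.

2089 t/h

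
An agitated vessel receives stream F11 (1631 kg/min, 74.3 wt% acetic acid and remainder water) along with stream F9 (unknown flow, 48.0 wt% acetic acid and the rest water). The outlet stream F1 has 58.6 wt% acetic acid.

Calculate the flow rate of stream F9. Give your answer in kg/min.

2416 kg/min

Let F9 be the unknown flow. Total out = 1631 + F9.
acetic acid balance: 1211.8 + 0.480·F9 = 0.586·(1631 + F9)
(0.480 − 0.586)·F9 = 0.586×1631 − 1211.8 = -256.07
F9 = -256.07 / -0.106 = 2415.7 kg/min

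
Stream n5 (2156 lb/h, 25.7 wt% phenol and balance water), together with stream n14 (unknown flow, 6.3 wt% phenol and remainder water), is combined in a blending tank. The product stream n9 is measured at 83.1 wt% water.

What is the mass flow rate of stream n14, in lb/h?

Let n14 be the unknown flow. Total out = 2156 + n14.
water balance: 1601.9 + 0.937·n14 = 0.831·(2156 + n14)
(0.937 − 0.831)·n14 = 0.831×2156 − 1601.9 = 189.73
n14 = 189.73 / 0.106 = 1789.9 lb/h

1790 lb/h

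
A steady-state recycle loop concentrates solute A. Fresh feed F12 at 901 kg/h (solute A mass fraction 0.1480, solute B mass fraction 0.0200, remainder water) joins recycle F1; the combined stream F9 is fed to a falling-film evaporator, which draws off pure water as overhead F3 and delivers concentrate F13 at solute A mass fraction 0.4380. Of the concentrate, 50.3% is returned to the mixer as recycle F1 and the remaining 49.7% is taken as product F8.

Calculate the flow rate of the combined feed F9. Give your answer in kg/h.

1209 kg/h

Overall solute A balance (none leaves overhead): solute A in fresh feed = solute A in product, i.e. 901×0.148 = (1−0.503)·F13·0.438.
F13 = 133.35/(0.438×0.497) = 612.57 kg/h.
Recycle F1 = 0.503×612.57 = 308.12 kg/h.
Combined feed F9 = 901 + 308.12 = 1209.1 kg/h.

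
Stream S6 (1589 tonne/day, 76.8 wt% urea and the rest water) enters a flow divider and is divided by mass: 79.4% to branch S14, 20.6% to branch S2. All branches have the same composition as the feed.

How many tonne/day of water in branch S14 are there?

292.7 tonne/day

Branch S14 total = 0.794×1589 = 1261.7 tonne/day.
water in S14 = 0.232×1261.7 = 292.71 tonne/day.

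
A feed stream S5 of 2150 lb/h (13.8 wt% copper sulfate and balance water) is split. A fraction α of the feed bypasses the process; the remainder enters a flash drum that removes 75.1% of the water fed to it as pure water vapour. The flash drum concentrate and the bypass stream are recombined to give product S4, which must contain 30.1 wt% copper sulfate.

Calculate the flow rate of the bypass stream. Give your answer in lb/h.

All 2150×0.138 = 296.7 lb/h of copper sulfate reaches S4, so S4 = 296.7/0.301 = 985.71 lb/h and vapour = 1164.3 lb/h.
The evaporator receives (1−α)·2150 of feed at 0.862 water and removes 0.751 of that water:
0.751×0.862×(1−α)×2150 = 1164.3
(1−α) = 1164.3/1391.8 = 0.8365;  α = 0.1635.
Bypass flow = 0.1635×2150 = 351.49 lb/h.

351.5 lb/h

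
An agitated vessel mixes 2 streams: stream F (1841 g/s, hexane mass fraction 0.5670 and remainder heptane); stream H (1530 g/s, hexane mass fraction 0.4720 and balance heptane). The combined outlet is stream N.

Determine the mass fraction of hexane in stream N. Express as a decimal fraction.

Total flow out = 1841 + 1530 = 3371 g/s.
hexane in = 1841×0.567 + 1530×0.472 = 1766 g/s.
hexane mass fraction in N = 1766/3371 = 0.5239.

0.5239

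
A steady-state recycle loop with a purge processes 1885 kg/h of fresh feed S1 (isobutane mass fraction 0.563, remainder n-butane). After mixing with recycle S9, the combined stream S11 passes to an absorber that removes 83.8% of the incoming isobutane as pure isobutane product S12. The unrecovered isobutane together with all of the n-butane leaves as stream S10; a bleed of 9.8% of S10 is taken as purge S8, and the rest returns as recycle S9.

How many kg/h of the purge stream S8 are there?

n-butane enters only via S1 and leaves only via the purge: 1885×0.437 = 0.098×(n-butane in S10), and the absorber passes all n-butane, so n-butane in S11 = n-butane in S10 = 8405.6 kg/h.
isobutane in S11: m_A = 1885×0.563 + (1−0.098)·(1−0.838)·m_A, so m_A = 1061.3/0.8539 = 1242.9 kg/h.
S10 = (1−0.838)×1242.9 + 8405.6 = 8606.9 kg/h.
Purge S8 = 0.098×8606.9 = 843.48 kg/h.

843.5 kg/h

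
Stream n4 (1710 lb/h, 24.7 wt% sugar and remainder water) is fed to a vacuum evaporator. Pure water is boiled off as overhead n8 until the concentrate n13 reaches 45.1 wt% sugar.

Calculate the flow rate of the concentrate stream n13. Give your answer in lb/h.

936.5 lb/h

sugar is conserved: 1710×0.247 = 422.37 lb/h all reports to the concentrate.
Concentrate = 422.37/(target fraction) = 936.52 lb/h.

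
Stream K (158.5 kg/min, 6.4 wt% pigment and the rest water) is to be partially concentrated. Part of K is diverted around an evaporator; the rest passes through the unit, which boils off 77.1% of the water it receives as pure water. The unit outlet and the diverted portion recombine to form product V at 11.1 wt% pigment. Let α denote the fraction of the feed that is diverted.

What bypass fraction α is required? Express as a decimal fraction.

All 158.5×0.064 = 10.144 kg/min of pigment reaches V, so V = 10.144/0.111 = 91.387 kg/min and vapour = 67.113 kg/min.
The evaporator receives (1−α)·158.5 of feed at 0.936 water and removes 0.771 of that water:
0.771×0.936×(1−α)×158.5 = 67.113
(1−α) = 67.113/114.38 = 0.5867;  α = 0.4133.

0.413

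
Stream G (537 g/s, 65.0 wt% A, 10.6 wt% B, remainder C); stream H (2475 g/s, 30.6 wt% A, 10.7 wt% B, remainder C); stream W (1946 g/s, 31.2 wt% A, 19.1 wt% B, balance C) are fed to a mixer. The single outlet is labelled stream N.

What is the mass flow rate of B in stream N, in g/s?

693.4 g/s

B out = B in = 537×0.106 + 2475×0.107 + 1946×0.191 = 693.43 g/s.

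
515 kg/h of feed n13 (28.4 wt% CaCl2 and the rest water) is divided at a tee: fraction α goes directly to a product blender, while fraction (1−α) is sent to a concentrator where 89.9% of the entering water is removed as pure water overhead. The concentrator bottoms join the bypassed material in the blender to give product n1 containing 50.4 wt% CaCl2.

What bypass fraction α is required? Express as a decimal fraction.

0.322

All 515×0.284 = 146.26 kg/h of CaCl2 reaches n1, so n1 = 146.26/0.504 = 290.2 kg/h and vapour = 224.8 kg/h.
The evaporator receives (1−α)·515 of feed at 0.716 water and removes 0.899 of that water:
0.899×0.716×(1−α)×515 = 224.8
(1−α) = 224.8/331.5 = 0.6781;  α = 0.3219.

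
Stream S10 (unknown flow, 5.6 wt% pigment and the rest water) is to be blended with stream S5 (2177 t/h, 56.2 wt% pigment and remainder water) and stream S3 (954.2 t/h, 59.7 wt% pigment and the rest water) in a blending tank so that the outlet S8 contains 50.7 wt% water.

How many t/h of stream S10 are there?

Let S10 be the unknown flow. Total out = 3131.2 + S10.
water balance: 1338.1 + 0.944·S10 = 0.507·(3131.2 + S10)
(0.944 − 0.507)·S10 = 0.507×3131.2 − 1338.1 = 249.45
S10 = 249.45 / 0.437 = 570.82 t/h

570.8 t/h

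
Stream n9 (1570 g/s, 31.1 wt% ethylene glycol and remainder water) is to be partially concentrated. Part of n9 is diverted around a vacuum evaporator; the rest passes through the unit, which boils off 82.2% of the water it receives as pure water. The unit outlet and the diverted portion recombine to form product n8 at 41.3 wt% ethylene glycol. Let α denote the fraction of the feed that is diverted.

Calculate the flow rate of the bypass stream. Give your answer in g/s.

885.4 g/s

All 1570×0.311 = 488.27 g/s of ethylene glycol reaches n8, so n8 = 488.27/0.413 = 1182.3 g/s and vapour = 387.75 g/s.
The evaporator receives (1−α)·1570 of feed at 0.689 water and removes 0.822 of that water:
0.822×0.689×(1−α)×1570 = 387.75
(1−α) = 387.75/889.18 = 0.4361;  α = 0.5639.
Bypass flow = 0.5639×1570 = 885.37 g/s.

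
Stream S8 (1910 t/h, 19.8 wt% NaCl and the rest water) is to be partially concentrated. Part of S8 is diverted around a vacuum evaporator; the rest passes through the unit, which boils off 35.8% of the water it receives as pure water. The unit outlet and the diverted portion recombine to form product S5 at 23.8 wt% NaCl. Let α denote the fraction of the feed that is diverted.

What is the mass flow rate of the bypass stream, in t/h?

All 1910×0.198 = 378.18 t/h of NaCl reaches S5, so S5 = 378.18/0.238 = 1589 t/h and vapour = 321.01 t/h.
The evaporator receives (1−α)·1910 of feed at 0.802 water and removes 0.358 of that water:
0.358×0.802×(1−α)×1910 = 321.01
(1−α) = 321.01/548.39 = 0.5854;  α = 0.4146.
Bypass flow = 0.4146×1910 = 791.96 t/h.

792 t/h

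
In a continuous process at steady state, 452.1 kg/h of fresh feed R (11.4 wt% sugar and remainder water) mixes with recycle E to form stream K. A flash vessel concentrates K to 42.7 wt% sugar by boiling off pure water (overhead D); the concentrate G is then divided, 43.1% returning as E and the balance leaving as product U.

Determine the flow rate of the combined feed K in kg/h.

543.5 kg/h

Overall sugar balance (none leaves overhead): sugar in fresh feed = sugar in product, i.e. 452.1×0.114 = (1−0.431)·G·0.427.
G = 51.539/(0.427×0.569) = 212.13 kg/h.
Recycle E = 0.431×212.13 = 91.427 kg/h.
Combined feed K = 452.1 + 91.427 = 543.53 kg/h.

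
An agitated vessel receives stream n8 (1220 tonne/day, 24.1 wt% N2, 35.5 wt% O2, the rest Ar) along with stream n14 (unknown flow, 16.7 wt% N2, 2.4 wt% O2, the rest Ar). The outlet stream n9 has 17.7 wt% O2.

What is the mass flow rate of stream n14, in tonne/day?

Let n14 be the unknown flow. Total out = 1220 + n14.
O2 balance: 433.1 + 0.024·n14 = 0.177·(1220 + n14)
(0.024 − 0.177)·n14 = 0.177×1220 − 433.1 = -217.16
n14 = -217.16 / -0.153 = 1419.3 tonne/day

1419 tonne/day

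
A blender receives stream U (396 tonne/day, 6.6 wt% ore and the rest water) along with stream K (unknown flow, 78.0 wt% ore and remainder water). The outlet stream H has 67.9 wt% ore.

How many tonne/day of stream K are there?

Let K be the unknown flow. Total out = 396 + K.
ore balance: 26.136 + 0.780·K = 0.679·(396 + K)
(0.780 − 0.679)·K = 0.679×396 − 26.136 = 242.75
K = 242.75 / 0.101 = 2403.4 tonne/day

2403 tonne/day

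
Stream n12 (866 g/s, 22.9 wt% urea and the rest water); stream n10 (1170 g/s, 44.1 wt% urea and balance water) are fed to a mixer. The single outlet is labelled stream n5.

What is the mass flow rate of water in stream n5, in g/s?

1322 g/s

water out = water in = 866×0.771 + 1170×0.559 = 1321.7 g/s.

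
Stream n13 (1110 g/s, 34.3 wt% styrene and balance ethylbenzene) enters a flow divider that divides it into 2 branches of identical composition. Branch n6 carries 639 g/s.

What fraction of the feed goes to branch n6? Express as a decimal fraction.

Fraction to n6 = 639/1110 = 0.5757.

0.576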